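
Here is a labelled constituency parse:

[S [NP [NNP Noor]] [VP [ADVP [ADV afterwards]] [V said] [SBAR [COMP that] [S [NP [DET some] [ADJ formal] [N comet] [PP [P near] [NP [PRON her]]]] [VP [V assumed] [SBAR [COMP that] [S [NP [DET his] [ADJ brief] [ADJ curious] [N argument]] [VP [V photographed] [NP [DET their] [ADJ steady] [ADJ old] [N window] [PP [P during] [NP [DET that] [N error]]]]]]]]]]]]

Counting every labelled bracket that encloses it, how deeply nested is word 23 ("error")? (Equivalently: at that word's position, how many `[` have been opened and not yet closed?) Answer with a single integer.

The word sits inside N, which is inside NP, inside PP, inside NP, inside VP, inside S, inside SBAR, inside VP, inside S, inside SBAR, inside VP, inside S — 12 brackets in all.

12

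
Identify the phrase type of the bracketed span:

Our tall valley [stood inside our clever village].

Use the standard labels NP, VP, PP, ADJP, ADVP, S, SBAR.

The span is built around the verb "stood" — a verb phrase (VP).

VP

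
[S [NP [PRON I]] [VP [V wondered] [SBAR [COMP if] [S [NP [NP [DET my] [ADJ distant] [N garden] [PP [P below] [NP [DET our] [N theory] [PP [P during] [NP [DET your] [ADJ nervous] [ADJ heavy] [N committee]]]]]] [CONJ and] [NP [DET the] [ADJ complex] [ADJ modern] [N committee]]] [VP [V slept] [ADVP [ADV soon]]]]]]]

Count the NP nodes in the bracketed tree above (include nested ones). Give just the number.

Scanning left to right, an opening `[NP` appears at word positions 1, 4, 4, 8, 11, 16 — 6 in total.

6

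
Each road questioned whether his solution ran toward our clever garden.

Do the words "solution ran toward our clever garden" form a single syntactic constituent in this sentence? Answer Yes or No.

The sequence begins inside the noun phrase "his solution" and ends inside the verb phrase "ran toward our clever garden"; it crosses a phrase boundary, so no single node in the tree spans exactly those words.

No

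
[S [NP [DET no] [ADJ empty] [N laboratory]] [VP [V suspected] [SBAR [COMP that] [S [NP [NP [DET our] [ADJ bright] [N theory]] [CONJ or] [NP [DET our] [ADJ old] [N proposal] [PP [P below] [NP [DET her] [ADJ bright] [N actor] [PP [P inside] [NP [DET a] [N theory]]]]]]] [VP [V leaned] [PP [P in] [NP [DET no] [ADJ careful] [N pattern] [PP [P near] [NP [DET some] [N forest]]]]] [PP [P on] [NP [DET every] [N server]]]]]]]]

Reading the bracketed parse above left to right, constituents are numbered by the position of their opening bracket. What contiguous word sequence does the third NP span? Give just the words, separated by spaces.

Opening `[NP` markers occur at word positions 1, 6, 6, 10, 14, 18, 22, 26, 29; the third of these opens the constituent [NP our bright theory].

our bright theory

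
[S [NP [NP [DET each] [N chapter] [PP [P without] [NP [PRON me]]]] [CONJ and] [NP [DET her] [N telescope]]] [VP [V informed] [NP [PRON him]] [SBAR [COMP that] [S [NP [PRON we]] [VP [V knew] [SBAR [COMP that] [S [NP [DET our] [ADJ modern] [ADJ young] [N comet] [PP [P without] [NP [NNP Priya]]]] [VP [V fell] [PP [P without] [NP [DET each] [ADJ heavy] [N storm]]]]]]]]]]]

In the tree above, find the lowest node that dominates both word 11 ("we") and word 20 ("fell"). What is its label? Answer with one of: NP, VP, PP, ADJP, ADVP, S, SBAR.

S

Both words fall inside [S we knew that our modern young comet without Priya fell without each heavy storm] (words 11–24), and no smaller constituent contains them both. Label: S.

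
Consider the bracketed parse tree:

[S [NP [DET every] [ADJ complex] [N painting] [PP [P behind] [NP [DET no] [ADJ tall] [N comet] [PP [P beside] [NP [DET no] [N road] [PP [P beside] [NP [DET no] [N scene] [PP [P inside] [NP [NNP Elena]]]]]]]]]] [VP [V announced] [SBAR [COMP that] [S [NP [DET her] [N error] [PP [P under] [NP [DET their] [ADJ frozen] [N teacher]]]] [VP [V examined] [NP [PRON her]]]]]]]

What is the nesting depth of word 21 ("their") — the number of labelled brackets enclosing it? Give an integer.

The word sits inside DET, which is inside NP, inside PP, inside NP, inside S, inside SBAR, inside VP, inside S — 8 brackets in all.

8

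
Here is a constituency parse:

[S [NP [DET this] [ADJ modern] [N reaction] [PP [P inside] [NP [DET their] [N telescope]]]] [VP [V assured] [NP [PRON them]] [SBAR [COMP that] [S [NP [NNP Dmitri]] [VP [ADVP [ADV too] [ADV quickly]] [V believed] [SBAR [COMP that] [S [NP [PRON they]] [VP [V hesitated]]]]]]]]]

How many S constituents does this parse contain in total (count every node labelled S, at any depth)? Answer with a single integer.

Scanning left to right, an opening `[S` appears at word positions 1, 10, 15 — 3 in total.

3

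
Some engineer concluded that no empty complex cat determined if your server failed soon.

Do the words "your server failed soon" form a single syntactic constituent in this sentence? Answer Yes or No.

Yes

These words form the whole clause headed by "failed", so yes — one constituent.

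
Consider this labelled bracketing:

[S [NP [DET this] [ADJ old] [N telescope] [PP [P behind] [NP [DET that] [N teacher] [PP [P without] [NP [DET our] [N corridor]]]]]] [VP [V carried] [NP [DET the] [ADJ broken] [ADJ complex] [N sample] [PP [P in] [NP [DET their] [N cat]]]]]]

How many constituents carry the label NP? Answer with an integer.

Listing each NP by its span: [NP this old telescope behind that teacher without our corridor]; [NP that teacher without our corridor]; [NP our corridor]; [NP the broken complex sample in their cat]; [NP their cat] — that makes 5.

5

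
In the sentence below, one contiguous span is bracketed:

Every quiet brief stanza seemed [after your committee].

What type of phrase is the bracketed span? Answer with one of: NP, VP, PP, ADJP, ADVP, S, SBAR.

PP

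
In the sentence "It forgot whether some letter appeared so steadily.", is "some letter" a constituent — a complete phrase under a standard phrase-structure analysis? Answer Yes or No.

Yes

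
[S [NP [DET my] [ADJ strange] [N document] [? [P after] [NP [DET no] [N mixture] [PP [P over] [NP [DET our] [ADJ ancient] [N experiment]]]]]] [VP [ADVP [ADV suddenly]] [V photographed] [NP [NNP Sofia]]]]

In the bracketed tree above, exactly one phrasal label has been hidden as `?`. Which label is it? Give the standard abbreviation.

PP

The `?` node immediately contains: P 'after', NP. That is the internal structure of a prepositional phrase, so the label is PP.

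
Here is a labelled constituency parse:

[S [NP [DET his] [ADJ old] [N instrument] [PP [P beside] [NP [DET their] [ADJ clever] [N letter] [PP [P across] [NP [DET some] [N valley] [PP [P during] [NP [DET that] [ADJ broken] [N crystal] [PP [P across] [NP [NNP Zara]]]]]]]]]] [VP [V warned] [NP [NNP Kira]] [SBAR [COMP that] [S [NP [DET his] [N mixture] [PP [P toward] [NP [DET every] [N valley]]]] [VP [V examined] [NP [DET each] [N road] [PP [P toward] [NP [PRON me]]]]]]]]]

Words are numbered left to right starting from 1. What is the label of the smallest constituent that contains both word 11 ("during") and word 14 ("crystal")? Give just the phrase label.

PP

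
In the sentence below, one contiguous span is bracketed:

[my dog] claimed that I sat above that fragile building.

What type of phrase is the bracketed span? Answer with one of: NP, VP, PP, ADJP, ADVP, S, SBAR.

NP

The bracketed span "my dog" is headed by "dog", making it a noun phrase (NP).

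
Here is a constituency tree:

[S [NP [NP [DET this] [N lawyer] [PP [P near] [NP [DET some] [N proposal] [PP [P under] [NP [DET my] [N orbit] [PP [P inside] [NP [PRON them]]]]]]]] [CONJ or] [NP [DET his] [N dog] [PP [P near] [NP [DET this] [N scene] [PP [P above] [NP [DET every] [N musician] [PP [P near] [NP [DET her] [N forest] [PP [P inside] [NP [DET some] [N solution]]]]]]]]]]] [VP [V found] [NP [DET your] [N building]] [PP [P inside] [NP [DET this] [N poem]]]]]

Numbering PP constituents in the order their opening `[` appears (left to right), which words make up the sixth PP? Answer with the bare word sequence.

In left-to-right order the PP constituents are "near some proposal under my orbit inside them"; "under my orbit inside them"; "inside them"; "near this scene above every musician near her forest inside some solution"; "above every musician near her forest inside some solution"; "near her forest inside some solution"; "inside some solution"; "inside this poem". Number 6 is "near her forest inside some solution".

near her forest inside some solution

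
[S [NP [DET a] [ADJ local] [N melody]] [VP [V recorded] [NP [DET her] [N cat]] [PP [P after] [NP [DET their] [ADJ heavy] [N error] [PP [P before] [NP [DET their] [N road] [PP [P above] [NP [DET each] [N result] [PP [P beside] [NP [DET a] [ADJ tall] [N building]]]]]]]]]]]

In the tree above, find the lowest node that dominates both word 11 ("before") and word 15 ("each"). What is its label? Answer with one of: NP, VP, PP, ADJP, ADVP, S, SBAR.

Both words fall inside [PP before their road above each result beside a tall building] (words 11–20), and no smaller constituent contains them both. Label: PP.

PP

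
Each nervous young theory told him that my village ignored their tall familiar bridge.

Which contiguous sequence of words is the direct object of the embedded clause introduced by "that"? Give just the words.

"ignored" heads the VP of the embedded clause introduced by "that", and "their tall familiar bridge" is its direct object.

their tall familiar bridge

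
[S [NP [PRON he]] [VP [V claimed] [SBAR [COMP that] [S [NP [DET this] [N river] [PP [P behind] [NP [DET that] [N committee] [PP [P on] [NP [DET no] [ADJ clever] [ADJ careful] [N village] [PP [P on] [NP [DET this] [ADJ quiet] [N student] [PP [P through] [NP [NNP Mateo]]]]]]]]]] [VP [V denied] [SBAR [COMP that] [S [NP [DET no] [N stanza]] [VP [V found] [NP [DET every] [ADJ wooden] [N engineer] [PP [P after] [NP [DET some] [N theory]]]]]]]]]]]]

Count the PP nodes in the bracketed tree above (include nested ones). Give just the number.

5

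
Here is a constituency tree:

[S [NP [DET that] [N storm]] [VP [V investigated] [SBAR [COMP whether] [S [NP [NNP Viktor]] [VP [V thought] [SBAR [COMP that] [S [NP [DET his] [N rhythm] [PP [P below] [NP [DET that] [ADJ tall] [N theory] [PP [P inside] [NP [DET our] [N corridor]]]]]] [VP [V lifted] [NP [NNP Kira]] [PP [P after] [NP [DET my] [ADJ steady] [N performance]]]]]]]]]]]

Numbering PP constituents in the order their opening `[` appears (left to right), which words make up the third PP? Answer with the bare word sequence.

after my steady performance

Opening `[PP` markers occur at word positions 10, 14, 19; the third of these opens the constituent [PP after my steady performance].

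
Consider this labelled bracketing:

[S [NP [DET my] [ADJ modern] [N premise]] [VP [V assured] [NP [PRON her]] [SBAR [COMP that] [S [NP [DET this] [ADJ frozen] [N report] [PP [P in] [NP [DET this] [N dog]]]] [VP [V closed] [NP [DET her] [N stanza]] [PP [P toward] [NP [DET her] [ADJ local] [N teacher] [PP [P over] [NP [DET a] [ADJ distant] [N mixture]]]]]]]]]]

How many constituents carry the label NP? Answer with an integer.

The NP constituents are: [NP my modern premise]; [NP her]; [NP this frozen report in this dog]; [NP this dog]; [NP her stanza]; [NP her local teacher over a distant mixture] …. Total: 7.

7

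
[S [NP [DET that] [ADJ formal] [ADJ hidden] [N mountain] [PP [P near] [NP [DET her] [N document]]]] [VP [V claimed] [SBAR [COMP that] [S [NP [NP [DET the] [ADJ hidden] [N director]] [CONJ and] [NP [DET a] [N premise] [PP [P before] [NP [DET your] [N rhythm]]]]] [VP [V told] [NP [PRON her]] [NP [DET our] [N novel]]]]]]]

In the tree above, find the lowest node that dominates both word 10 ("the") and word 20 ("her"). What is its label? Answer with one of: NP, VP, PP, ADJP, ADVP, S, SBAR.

S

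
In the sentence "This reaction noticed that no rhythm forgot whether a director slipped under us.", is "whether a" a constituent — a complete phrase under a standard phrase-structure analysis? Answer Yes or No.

No

"whether" belongs to the complementizer "whether" while "a" belongs to the clause "a director slipped under us"; a span that runs across that boundary is not a single phrase.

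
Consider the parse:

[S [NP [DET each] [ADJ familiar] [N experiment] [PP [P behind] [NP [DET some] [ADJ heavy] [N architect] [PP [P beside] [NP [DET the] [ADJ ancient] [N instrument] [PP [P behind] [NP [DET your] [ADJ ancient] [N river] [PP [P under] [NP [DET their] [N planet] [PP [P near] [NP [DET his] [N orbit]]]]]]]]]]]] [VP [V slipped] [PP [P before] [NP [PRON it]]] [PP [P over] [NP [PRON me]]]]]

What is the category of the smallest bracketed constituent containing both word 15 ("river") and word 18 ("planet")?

NP

The smallest bracket enclosing both words is [NP your ancient river under their planet near his orbit], so the label is NP.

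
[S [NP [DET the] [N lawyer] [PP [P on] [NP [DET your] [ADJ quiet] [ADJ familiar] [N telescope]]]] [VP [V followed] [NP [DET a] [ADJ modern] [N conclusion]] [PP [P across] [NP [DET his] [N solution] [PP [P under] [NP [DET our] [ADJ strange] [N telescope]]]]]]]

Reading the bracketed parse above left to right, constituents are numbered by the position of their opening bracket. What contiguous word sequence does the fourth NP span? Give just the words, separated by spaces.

Opening `[NP` markers occur at word positions 1, 4, 9, 13, 16; the fourth of these opens the constituent [NP his solution under our strange telescope].

his solution under our strange telescope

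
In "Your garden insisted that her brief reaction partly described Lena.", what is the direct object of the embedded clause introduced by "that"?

Lena

Within the embedded clause introduced by "that", the direct object of "described" is "Lena".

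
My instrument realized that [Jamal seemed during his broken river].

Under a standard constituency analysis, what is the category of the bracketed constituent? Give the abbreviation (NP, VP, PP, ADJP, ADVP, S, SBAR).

S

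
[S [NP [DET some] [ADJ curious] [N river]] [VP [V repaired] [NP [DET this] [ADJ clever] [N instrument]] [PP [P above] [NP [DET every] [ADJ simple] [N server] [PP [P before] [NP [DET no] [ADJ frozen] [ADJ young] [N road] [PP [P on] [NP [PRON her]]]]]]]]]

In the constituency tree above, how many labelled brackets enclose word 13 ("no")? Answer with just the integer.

7

Counting open brackets not yet closed at "no": [S [VP [PP [NP [PP [NP [DET = 7.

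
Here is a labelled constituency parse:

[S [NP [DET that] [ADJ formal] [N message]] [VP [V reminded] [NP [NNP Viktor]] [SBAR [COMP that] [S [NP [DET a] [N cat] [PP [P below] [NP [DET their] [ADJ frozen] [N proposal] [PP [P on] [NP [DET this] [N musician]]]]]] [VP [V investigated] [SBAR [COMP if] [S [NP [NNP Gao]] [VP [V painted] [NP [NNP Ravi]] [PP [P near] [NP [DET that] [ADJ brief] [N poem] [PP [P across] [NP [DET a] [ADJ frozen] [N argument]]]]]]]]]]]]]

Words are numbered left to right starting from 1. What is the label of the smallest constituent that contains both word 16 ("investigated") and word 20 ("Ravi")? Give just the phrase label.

Word 16 lies under S → VP → SBAR → S → VP → V; word 20 lies under S → VP → SBAR → S → VP → SBAR → S → VP → NP → NNP. The lowest shared node is the VP.

VP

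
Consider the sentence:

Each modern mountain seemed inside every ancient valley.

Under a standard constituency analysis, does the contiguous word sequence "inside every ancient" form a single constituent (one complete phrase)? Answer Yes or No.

The smallest constituent containing the whole sequence is the prepositional phrase [PP inside every ancient valley], but the sequence is only part of it — it straddles the boundary between preposition "inside" and noun phrase "every ancient valley".

No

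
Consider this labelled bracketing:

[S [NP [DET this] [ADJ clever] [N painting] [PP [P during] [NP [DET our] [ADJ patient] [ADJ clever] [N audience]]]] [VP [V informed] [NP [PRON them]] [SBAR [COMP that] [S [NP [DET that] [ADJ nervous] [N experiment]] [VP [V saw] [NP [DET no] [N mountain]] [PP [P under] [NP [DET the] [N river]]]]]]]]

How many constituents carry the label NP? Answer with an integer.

6

Scanning left to right, an opening `[NP` appears at word positions 1, 5, 10, 12, 16, 19 — 6 in total.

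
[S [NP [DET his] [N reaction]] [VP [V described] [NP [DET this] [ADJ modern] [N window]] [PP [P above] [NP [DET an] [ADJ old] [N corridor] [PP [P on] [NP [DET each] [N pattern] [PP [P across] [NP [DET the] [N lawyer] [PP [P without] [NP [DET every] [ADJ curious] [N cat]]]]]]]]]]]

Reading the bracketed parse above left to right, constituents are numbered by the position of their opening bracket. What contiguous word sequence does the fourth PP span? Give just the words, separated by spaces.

The PP opening brackets appear, in order, over: "above an old corridor on each pattern across the lawyer without every curious cat"; "on each pattern across the lawyer without every curious cat"; "across the lawyer without every curious cat"; "without every curious cat". The fourth one spans "without every curious cat".

without every curious cat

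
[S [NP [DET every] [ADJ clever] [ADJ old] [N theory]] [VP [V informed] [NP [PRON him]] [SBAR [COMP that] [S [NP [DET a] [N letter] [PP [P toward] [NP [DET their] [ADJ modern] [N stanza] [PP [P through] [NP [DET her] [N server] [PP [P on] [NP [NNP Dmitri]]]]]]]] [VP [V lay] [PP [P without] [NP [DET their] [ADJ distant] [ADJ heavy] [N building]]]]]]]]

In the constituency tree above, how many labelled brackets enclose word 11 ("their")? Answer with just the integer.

Path from the root down to the word: S → VP → SBAR → S → NP → PP → NP → DET. That is 8 enclosing brackets.

8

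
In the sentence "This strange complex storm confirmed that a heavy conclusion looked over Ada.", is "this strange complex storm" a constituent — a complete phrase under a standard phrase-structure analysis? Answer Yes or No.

Yes

These words form the whole noun phrase headed by "storm", so yes — one constituent.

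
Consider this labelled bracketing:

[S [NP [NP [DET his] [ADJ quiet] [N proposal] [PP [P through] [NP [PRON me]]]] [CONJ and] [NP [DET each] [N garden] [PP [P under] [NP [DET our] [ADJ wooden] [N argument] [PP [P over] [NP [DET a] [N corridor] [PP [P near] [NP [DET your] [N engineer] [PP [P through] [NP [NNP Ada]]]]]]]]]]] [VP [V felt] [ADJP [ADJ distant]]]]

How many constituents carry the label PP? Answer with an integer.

5

The PP constituents are: [PP through me]; [PP under our wooden argument over a corridor near your engineer through Ada]; [PP over a corridor near your engineer through Ada]; [PP near your engineer through Ada]; [PP through Ada]. Total: 5.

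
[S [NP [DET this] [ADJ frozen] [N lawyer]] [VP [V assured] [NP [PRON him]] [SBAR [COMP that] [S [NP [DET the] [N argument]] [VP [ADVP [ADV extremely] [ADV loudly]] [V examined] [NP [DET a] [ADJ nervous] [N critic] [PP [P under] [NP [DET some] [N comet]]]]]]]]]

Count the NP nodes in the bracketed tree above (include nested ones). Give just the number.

5

Listing each NP by its span: [NP this frozen lawyer]; [NP him]; [NP the argument]; [NP a nervous critic under some comet]; [NP some comet] — that makes 5.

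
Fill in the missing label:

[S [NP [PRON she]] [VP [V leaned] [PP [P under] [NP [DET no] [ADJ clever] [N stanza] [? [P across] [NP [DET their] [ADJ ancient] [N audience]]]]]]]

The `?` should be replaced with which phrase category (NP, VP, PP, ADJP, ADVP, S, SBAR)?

PP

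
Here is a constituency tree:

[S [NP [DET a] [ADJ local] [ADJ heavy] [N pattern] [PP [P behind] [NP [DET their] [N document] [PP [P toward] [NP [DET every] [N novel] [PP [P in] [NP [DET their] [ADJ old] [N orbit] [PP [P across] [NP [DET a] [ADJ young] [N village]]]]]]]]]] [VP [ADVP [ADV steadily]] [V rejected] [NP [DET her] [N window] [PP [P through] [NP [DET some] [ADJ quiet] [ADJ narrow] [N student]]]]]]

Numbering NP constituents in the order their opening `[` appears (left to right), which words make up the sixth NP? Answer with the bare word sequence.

her window through some quiet narrow student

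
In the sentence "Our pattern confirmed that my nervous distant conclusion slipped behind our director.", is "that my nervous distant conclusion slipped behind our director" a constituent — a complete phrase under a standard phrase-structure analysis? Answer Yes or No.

Yes

These words form the whole subordinate clause headed by "that", so yes — one constituent.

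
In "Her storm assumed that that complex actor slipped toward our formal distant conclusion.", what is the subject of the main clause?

The subject of the main clause is the NP immediately before the verb "assumed": "her storm".

her storm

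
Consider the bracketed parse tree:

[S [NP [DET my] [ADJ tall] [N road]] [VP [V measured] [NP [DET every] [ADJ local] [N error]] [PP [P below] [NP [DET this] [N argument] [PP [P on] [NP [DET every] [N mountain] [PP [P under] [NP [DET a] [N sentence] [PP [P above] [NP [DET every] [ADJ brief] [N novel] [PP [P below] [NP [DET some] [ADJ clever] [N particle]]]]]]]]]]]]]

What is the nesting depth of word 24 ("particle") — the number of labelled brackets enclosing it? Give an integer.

13

Path from the root down to the word: S → VP → PP → NP → PP → NP → PP → NP → PP → NP → PP → NP → N. That is 13 enclosing brackets.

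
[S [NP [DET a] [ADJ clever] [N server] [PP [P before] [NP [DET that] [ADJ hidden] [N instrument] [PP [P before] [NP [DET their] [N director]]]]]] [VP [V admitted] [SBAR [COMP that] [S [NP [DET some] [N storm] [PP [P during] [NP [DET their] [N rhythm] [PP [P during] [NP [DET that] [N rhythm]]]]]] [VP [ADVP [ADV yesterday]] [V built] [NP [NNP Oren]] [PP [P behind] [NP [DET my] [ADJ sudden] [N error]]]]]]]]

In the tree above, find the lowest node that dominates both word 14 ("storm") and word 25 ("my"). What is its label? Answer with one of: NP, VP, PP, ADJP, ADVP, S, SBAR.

Word 14 lies under S → VP → SBAR → S → NP → N; word 25 lies under S → VP → SBAR → S → VP → PP → NP → DET. The lowest shared node is the S.

S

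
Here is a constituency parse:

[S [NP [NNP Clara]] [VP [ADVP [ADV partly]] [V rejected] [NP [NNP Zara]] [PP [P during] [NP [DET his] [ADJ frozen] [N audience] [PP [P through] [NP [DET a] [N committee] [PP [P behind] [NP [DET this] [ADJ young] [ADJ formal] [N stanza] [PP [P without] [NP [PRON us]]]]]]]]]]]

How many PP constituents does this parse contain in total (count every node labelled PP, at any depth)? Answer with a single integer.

4

The PP constituents are: [PP during his frozen audience through a committee behind this young formal stanza without us]; [PP through a committee behind this young formal stanza without us]; [PP behind this young formal stanza without us]; [PP without us]. Total: 4.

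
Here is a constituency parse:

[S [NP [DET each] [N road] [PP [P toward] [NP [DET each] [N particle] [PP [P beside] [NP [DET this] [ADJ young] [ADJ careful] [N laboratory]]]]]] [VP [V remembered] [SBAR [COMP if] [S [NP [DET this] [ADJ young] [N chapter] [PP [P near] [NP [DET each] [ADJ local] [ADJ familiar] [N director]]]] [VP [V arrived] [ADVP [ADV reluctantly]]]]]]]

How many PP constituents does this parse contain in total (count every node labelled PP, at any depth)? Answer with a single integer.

3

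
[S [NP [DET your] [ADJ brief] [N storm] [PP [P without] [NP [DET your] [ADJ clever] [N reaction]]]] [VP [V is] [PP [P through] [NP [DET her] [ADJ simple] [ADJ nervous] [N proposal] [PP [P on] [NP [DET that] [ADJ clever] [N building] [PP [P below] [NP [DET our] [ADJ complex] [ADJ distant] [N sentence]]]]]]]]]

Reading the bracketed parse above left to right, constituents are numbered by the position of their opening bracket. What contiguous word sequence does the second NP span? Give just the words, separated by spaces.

The NP opening brackets appear, in order, over: "your brief storm without your clever reaction"; "your clever reaction"; "her simple nervous proposal on that clever building below our complex distant sentence"; "that clever building below our complex distant sentence"; "our complex distant sentence". The second one spans "your clever reaction".

your clever reaction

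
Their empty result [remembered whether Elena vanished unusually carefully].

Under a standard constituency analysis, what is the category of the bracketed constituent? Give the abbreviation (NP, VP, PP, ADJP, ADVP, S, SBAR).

"remembered" is the head of the bracketed span, so the span is a verb phrase: VP.

VP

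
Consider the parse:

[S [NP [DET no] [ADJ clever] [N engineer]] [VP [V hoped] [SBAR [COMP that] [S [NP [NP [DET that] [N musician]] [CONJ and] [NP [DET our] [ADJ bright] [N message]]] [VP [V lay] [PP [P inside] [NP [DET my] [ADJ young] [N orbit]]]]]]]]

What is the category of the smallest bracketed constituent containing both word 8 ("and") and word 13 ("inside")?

The smallest bracket enclosing both words is [S that musician and our bright message lay inside my young orbit], so the label is S.

S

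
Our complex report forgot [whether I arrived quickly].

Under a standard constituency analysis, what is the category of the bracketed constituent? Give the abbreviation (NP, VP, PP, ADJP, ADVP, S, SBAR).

SBAR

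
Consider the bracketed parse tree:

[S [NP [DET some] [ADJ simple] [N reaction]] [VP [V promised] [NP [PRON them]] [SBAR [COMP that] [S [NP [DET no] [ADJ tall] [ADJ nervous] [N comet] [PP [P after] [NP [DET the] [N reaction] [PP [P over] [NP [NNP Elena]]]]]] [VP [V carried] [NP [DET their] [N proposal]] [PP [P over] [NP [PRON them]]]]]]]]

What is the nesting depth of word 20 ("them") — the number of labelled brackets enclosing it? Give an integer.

Counting open brackets not yet closed at "them": [S [VP [SBAR [S [VP [PP [NP [PRON = 8.

8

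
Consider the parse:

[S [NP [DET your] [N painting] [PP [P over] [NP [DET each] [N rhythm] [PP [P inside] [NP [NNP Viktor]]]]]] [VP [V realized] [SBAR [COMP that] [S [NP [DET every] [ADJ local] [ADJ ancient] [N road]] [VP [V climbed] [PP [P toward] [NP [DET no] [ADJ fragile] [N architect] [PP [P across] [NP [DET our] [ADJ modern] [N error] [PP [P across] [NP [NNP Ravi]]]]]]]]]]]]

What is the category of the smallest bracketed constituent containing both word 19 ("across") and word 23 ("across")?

The smallest bracket enclosing both words is [PP across our modern error across Ravi], so the label is PP.

PP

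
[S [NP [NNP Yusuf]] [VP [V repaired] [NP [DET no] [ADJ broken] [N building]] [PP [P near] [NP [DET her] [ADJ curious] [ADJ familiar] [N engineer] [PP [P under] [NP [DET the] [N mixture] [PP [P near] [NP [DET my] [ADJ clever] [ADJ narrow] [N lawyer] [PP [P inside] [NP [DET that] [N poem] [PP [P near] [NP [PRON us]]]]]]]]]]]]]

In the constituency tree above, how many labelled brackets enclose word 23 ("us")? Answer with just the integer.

13

The word sits inside PRON, which is inside NP, inside PP, inside NP, inside PP, inside NP, inside PP, inside NP, inside PP, inside NP, inside PP, inside VP, inside S — 13 brackets in all.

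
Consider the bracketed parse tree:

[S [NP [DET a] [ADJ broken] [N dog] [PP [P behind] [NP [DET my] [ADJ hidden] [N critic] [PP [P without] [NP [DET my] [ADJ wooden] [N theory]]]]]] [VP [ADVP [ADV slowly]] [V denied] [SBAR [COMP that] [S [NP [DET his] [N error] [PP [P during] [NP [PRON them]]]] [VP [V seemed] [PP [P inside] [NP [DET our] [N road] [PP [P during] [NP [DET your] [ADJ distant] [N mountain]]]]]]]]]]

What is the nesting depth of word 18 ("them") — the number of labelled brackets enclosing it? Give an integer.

8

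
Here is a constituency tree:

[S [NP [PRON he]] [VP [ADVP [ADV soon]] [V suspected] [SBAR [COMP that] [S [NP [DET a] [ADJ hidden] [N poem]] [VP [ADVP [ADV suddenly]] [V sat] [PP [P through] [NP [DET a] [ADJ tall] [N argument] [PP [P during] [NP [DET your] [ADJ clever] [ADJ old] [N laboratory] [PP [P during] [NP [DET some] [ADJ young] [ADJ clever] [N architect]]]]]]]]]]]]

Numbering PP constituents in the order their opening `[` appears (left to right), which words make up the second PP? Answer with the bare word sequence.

during your clever old laboratory during some young clever architect

Opening `[PP` markers occur at word positions 10, 14, 19; the second of these opens the constituent [PP during your clever old laboratory during some young clever architect].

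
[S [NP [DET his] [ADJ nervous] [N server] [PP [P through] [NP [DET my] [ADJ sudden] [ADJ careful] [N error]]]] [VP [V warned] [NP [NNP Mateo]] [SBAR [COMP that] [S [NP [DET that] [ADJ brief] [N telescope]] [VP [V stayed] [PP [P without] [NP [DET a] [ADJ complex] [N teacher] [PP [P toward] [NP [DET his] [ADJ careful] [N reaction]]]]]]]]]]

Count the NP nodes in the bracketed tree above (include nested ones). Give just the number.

6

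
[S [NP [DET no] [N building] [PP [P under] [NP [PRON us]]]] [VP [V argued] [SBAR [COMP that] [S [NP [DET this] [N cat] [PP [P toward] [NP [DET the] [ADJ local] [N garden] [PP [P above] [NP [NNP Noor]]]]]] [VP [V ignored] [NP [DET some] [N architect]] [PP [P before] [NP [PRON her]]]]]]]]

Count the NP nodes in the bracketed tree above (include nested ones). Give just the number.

7

The NP constituents are: [NP no building under us]; [NP us]; [NP this cat toward the local garden above Noor]; [NP the local garden above Noor]; [NP Noor]; [NP some architect] …. Total: 7.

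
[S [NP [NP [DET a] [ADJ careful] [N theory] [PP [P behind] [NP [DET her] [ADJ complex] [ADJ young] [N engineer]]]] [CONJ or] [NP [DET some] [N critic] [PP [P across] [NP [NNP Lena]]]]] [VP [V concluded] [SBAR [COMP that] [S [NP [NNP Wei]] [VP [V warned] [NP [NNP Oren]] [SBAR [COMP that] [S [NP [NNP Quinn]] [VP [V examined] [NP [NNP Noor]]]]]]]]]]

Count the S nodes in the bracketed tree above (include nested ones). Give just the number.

The S constituents are: [S a careful theory behind her complex young engineer or some critic across Lena concluded that Wei warned Oren that Quinn examined Noor]; [S Wei warned Oren that Quinn examined Noor]; [S Quinn examined Noor]. Total: 3.

3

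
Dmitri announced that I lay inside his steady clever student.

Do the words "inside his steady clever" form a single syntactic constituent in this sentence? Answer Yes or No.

No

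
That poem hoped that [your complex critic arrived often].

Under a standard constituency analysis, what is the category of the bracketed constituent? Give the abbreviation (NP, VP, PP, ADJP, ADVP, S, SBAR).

The span is built around the head "arrived" — a clause (S).

S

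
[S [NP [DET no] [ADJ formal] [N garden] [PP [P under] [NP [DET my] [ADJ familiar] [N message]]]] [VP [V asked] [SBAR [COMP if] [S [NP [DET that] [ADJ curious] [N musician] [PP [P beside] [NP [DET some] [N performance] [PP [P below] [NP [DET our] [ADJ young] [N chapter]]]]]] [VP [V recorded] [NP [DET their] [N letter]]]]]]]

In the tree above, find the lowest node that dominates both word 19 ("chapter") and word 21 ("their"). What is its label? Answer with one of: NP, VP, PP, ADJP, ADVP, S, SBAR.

S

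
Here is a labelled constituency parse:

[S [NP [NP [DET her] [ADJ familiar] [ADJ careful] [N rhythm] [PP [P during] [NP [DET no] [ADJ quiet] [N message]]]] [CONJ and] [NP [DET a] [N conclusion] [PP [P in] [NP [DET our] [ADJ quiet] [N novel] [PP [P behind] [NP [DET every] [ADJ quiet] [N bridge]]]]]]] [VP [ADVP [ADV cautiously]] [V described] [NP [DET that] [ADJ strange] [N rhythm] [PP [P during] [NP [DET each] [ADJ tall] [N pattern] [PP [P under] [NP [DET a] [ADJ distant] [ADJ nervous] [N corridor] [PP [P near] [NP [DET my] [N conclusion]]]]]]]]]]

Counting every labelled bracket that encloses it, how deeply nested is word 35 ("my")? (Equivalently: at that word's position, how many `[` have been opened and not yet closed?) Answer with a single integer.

10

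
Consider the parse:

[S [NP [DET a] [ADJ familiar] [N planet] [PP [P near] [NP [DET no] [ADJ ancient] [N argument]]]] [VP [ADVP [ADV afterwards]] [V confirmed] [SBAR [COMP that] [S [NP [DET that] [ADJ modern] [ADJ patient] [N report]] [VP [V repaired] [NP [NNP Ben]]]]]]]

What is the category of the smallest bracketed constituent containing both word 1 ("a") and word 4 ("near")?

NP

Both words fall inside [NP a familiar planet near no ancient argument] (words 1–7), and no smaller constituent contains them both. Label: NP.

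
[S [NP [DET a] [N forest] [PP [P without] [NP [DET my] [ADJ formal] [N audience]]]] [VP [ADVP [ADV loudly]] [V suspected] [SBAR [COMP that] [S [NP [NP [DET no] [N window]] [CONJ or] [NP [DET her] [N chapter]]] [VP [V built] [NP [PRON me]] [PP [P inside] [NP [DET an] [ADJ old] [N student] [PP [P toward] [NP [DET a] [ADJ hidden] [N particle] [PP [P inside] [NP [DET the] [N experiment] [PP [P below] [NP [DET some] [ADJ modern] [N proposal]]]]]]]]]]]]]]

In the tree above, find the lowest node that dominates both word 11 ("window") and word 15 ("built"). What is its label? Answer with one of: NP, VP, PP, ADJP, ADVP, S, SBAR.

S

Both words fall inside [S no window or her chapter built me inside an old student toward a hidden particle inside the experiment below some modern proposal] (words 10–31), and no smaller constituent contains them both. Label: S.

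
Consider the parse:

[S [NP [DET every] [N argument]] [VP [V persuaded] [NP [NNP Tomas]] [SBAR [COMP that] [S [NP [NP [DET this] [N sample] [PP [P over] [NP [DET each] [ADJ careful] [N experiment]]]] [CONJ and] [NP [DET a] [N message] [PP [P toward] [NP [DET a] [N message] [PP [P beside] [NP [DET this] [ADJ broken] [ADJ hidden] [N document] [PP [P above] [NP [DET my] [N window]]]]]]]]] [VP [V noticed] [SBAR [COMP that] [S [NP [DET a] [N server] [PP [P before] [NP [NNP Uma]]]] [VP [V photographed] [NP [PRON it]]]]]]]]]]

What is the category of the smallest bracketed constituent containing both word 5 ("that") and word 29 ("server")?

The smallest bracket enclosing both words is [SBAR that this sample over each careful experiment and a message toward a message beside this broken hidden document above my window noticed that a server before Uma photographed it], so the label is SBAR.

SBAR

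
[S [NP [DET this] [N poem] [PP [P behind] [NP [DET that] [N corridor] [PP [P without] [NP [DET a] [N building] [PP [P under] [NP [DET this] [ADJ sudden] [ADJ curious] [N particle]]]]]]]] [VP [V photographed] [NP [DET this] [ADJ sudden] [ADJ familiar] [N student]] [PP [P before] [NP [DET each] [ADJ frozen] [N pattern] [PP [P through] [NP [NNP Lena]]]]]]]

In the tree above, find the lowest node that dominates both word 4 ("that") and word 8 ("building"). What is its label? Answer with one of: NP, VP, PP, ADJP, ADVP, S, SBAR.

NP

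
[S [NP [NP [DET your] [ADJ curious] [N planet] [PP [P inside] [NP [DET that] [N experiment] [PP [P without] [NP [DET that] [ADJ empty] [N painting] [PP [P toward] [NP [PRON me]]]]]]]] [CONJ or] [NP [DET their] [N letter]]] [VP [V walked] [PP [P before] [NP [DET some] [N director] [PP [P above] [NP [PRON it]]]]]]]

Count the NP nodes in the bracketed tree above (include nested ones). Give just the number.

Scanning left to right, an opening `[NP` appears at word positions 1, 1, 5, 8, 12, 14, 18, 21 — 8 in total.

8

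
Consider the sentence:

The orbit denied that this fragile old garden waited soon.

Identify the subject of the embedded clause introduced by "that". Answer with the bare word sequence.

this fragile old garden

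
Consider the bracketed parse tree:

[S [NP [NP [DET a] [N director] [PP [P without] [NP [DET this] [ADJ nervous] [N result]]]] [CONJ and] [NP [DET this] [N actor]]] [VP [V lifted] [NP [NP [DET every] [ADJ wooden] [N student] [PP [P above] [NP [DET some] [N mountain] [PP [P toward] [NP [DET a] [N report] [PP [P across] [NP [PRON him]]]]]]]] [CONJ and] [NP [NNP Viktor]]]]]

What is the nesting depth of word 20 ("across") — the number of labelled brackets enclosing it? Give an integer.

Path from the root down to the word: S → VP → NP → NP → PP → NP → PP → NP → PP → P. That is 10 enclosing brackets.

10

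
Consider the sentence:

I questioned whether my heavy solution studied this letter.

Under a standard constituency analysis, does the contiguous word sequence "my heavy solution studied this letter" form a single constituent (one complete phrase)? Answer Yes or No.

Yes

"my heavy solution studied this letter" is exactly the clause [S my heavy solution studied this letter], a complete constituent.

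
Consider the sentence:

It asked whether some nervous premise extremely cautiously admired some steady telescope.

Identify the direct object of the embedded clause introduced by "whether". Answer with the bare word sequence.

"admired" heads the VP of the embedded clause introduced by "whether", and "some steady telescope" is its direct object.

some steady telescope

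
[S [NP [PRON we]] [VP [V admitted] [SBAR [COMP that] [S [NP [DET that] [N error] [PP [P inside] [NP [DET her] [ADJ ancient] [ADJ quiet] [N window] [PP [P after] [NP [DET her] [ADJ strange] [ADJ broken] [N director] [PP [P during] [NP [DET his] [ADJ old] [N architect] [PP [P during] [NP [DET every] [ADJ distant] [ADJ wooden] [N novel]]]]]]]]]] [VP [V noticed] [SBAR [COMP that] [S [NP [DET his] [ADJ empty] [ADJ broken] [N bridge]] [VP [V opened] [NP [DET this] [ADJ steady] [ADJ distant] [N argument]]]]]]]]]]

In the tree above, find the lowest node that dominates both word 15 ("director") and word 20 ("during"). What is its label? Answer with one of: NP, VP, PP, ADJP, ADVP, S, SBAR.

NP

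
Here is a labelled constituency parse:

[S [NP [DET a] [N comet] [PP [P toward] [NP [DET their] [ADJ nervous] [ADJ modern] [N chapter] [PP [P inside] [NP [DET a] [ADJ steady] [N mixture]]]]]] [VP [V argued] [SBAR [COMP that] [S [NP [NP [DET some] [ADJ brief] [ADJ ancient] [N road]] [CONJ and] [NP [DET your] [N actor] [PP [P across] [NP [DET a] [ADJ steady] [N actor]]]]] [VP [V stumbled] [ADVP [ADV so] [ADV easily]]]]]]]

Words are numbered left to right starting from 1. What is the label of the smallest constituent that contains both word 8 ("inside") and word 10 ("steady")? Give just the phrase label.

Both words fall inside [PP inside a steady mixture] (words 8–11), and no smaller constituent contains them both. Label: PP.

PP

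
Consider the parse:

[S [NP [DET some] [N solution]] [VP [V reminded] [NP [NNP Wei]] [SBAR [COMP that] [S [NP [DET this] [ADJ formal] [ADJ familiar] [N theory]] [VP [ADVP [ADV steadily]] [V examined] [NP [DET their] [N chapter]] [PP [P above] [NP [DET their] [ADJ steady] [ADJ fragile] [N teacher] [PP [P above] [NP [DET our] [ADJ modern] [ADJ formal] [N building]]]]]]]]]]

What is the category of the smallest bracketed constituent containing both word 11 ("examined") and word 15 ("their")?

VP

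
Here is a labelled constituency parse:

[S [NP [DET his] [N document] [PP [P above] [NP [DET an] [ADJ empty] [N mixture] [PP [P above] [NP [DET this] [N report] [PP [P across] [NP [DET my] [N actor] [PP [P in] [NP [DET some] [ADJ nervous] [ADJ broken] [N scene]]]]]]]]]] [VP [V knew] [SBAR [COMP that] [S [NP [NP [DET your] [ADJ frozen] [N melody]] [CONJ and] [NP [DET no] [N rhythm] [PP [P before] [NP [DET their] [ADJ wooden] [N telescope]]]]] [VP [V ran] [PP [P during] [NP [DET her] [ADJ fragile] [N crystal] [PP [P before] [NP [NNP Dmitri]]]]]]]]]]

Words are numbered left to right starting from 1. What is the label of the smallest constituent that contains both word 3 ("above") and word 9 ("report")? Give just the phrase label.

PP

Both words fall inside [PP above an empty mixture above this report across my actor in some nervous broken scene] (words 3–17), and no smaller constituent contains them both. Label: PP.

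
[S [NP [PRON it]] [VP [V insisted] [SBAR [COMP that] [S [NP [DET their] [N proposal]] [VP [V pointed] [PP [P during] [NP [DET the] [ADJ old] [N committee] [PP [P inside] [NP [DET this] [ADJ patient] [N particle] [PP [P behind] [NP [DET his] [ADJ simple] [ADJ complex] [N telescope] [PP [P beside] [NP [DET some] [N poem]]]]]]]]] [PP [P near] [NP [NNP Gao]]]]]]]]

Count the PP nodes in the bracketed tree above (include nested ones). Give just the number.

5

The PP constituents are: [PP during the old committee inside this patient particle behind his simple complex telescope beside some poem]; [PP inside this patient particle behind his simple complex telescope beside some poem]; [PP behind his simple complex telescope beside some poem]; [PP beside some poem]; [PP near Gao]. Total: 5.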